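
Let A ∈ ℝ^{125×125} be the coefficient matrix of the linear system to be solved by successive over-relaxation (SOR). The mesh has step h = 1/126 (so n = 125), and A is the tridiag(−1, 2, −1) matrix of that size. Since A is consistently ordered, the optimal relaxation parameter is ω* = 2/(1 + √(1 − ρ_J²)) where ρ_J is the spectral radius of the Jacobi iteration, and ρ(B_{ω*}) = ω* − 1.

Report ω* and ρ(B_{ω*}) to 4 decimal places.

½·tridiag(1,0,1) at n=125: λ_k = cos(kπ/126); max |λ| at k=1 ⇒ ρ_J = cos(π/126) ≈ 0.9997.
1 − cos²(π/126) = sin²(π/126) ⇒ √(1−ρ_J²) = sin(π/126) = 0.02493.
Then 2/(1+√(1−ρ_J²)) = 2/(1+0.02493); ω* = 2/1.02493 = 1.9514.
Hence ρ(B_{ω*}) = 1.9514 − 1 = 0.9514.

ω* = 1.9514, ρ_SOR = 0.9514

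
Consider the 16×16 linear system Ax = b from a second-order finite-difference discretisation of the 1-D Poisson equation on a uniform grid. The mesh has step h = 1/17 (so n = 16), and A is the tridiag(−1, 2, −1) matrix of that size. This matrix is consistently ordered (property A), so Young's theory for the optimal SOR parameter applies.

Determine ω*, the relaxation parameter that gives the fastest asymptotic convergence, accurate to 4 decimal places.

[ρ_J] n=16: ρ(B_J) = cos(π/(n+1)) = cos(π/17) = 0.9830.
1 − cos²(π/17) = sin²(π/17) ⇒ √(1−ρ_J²) = sin(π/17) = 0.18375.
Then 2/(1+√(1−ρ_J²)) = 2/(1+0.18375); ω* = 2/1.18375 = 1.6895.
ρ_SOR = ω* − 1 = 1.6895 − 1 = 0.6895.

ω* = 1.6895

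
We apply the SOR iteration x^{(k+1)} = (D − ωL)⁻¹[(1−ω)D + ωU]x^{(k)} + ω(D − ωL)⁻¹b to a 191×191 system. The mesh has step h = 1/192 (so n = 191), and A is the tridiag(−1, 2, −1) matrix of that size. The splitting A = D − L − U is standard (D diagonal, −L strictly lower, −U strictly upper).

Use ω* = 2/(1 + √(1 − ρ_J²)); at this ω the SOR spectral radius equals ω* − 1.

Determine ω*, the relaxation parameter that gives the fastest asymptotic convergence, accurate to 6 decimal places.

spectrum of D⁻¹(L+U) = {cos(kπ/192) : 1≤k≤191}; ρ_J = cos(π/192) = 0.999866.
√(1 − cos²(π/192)) = sin(π/192) ≈ 0.0163617.
Young: ω* = 2/(1+√(1−ρ_J²)) = 2/(1+0.0163617) = 2/1.0163617 = 1.967803.
[ρ_SOR] ω* − 1 = 0.967803.

ω* = 1.967803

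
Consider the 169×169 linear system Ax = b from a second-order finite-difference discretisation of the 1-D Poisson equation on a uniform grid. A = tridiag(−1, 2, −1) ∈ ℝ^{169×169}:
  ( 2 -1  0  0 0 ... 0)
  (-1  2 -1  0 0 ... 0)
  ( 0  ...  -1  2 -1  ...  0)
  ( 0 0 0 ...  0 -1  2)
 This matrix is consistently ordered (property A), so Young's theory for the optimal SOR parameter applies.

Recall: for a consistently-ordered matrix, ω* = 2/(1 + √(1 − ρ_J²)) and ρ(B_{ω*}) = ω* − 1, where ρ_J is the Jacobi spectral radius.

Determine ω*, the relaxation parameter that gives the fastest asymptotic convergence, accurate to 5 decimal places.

ω* = 1.96371

[ρ_J] n=169: ρ(B_J) = cos(π/(n+1)) = cos(π/170) = 0.99983.
1 − cos²(π/170) = sin²(π/170) ⇒ √(1−ρ_J²) = sin(π/170) = 0.018479.
Then 2/(1+√(1−ρ_J²)) = 2/(1+0.018479); ω* = 2/1.018479 = 1.96371.
ρ(B_{ω*}) = ω*−1 = 0.96371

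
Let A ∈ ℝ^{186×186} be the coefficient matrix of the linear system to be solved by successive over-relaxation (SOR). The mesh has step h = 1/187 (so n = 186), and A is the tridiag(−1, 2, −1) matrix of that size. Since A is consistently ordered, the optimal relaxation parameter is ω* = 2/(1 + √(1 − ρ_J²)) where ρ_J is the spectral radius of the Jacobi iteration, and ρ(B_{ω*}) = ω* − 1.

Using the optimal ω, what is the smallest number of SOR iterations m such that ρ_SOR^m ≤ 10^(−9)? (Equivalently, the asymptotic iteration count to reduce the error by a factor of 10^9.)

ρ_J = max_k |cos(kπ/187)| = cos(π/187) = 0.9998589
1 − cos²(π/187) = sin²(π/187) ⇒ √(1−ρ_J²) = sin(π/187) = 0.0167992.
ω* = 2/(1 + 0.0167992) = 2/1.0167992 = 1.9669567.
Hence ρ(B_{ω*}) = 1.9669567 − 1 = 0.9669567.
m ≥ 9·ln10 / (−ln 0.9669567) = 616.736; smallest integer m = 617.

m = 617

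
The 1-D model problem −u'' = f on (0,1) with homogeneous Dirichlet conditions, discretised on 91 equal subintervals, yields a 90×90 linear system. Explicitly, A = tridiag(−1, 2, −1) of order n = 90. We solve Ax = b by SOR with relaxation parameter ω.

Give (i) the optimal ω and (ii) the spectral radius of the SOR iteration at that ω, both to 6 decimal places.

ω* = 1.933271, ρ_SOR = 0.933271

spectrum of D⁻¹(L+U) = {cos(kπ/91) : 1≤k≤90}; ρ_J = cos(π/91) = 0.999404.
√(1−ρ_J²) simplifies to sin(π/91) = 0.0345161.
So ω* = 2/1.0345161 = 1.933271 (Young).
At ω = 1.933271 every |λ(B_ω)| = ω−1, so ρ_SOR = 0.933271.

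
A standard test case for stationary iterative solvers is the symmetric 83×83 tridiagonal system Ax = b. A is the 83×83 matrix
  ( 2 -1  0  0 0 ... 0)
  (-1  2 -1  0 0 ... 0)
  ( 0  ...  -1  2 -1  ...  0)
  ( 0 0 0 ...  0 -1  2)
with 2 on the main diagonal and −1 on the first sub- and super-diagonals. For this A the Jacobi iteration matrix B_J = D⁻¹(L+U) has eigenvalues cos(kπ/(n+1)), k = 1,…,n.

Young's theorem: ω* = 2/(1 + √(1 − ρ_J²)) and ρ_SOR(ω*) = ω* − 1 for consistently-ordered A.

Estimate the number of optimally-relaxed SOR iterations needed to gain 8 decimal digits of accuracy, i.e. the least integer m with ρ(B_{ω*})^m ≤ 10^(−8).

ρ_J = max_k |cos(kπ/84)| = cos(π/84) = 0.9993007
root = sin(π/84) = 0.0373912  (since 1−cos² = sin²).
[ω*] 2 ÷ (1 + 0.0373912) = 2 ÷ 1.0373912 = 1.9279130.
[ρ_SOR] ω* − 1 = 0.9279130.
(0.9279130)^m ≤ 10^{−8}  ⇒  m·ln(0.9279130) ≤ −8·ln10  ⇒  m ≥ 246.209  ⇒  m = 247

m = 247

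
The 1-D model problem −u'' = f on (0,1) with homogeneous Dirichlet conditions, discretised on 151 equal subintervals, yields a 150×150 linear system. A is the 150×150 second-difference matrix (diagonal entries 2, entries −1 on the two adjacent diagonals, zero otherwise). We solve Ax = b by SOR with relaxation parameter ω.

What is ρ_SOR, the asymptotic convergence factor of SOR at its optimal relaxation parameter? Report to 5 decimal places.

With n=150, ρ(Jacobi) = cos(π/151) = 0.99978.
root = sin(π/151) = 0.020804  (since 1−cos² = sin²).
ω* = 2/(1 + 0.020804) = 2/1.020804 = 1.95924.
At ω = 1.95924 every |λ(B_ω)| = ω−1, so ρ_SOR = 0.95924.

ρ_SOR = 0.95924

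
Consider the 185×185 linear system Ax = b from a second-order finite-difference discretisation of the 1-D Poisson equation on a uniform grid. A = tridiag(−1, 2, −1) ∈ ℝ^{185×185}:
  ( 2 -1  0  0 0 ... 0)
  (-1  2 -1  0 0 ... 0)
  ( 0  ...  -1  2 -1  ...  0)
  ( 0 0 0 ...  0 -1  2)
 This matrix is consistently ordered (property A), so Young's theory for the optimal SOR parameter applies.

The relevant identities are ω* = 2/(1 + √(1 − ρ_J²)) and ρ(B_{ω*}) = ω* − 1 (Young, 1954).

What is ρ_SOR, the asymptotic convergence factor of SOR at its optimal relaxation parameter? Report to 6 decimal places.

ρ_SOR = 0.966782

spectrum of D⁻¹(L+U) = {cos(kπ/186) : 1≤k≤185}; ρ_J = cos(π/186) = 0.999857.
root = sin(π/186) = 0.0168895  (since 1−cos² = sin²).
ω* = 2/(1 + 0.0168895) = 2/1.0168895 = 1.966782.
and ρ(B_{ω*}) = 1.966782 − 1 = 0.966782.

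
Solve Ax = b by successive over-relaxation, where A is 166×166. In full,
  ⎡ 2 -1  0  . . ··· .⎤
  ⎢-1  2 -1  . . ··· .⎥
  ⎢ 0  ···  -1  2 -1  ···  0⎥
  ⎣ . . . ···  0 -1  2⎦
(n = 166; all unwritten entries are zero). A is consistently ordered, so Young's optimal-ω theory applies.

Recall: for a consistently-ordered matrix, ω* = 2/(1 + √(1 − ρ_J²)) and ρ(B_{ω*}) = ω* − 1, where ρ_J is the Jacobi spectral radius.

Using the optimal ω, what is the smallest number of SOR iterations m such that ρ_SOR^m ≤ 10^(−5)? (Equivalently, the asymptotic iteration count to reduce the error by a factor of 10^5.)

½·tridiag(1,0,1) at n=166: λ_k = cos(kπ/167); max |λ| at k=1 ⇒ ρ_J = cos(π/167) ≈ 0.9998231.
root = sin(π/167) = 0.0188108  (since 1−cos² = sin²).
Then 2/(1+√(1−ρ_J²)) = 2/(1+0.0188108); ω* = 2/1.0188108 = 1.9630730.
At ω = 1.9630730 every |λ(B_ω)| = ω−1, so ρ_SOR = 0.9630730.
m ≥ 5·ln10 / (−ln 0.9630730) = 305.982; smallest integer m = 306.

m = 306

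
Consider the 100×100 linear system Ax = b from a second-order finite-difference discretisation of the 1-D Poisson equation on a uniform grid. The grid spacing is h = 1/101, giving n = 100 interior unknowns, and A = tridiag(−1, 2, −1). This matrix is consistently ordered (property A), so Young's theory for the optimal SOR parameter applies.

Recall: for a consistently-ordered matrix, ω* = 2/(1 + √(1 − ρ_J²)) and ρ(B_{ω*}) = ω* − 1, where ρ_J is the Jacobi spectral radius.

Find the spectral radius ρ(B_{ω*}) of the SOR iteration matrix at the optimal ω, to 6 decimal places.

ρ_SOR = 0.939676

B_J for the 100×100 system has eigenvalues cos(kπ/101); ρ_J = cos(π/101) = 0.999516.
√(1−ρ_J²) simplifies to sin(π/101) = 0.0310999.
So ω* = 2/1.0310999 = 1.939676 (Young).
ρ_SOR = ω* − 1 ≈ 0.939676.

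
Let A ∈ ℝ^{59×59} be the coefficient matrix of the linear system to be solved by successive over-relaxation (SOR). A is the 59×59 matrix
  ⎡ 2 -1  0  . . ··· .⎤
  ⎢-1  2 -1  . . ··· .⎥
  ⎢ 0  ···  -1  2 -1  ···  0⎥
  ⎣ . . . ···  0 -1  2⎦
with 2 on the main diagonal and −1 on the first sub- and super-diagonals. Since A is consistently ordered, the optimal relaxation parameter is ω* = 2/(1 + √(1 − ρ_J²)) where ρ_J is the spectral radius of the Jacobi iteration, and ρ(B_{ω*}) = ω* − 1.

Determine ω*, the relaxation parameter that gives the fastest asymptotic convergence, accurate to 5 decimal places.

ω* = 1.90053

½·tridiag(1,0,1) at n=59: λ_k = cos(kπ/60); max |λ| at k=1 ⇒ ρ_J = cos(π/60) ≈ 0.99863.
√(1−ρ_J²) = |sin(π/60)| = 0.052336
ω* = 2 / (1 + 0.052336) = 2 / 1.052336 ≈ 1.90053.
At ω = 1.90053 every |λ(B_ω)| = ω−1, so ρ_SOR = 0.90053.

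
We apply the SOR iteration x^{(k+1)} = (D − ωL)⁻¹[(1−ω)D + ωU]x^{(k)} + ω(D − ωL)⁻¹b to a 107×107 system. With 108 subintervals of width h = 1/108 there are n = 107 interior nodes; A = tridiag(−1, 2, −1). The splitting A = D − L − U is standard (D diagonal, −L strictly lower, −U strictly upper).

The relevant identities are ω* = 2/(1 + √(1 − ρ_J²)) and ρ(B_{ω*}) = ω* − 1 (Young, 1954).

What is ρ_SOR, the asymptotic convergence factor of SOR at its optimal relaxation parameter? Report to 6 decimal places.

ρ_SOR = 0.943475

B_J for the 107×107 system has eigenvalues cos(kπ/108); ρ_J = cos(π/108) = 0.999577.
1 − cos²(π/108) = sin²(π/108) ⇒ √(1−ρ_J²) = sin(π/108) = 0.0290847.
Then 2/(1+√(1−ρ_J²)) = 2/(1+0.0290847); ω* = 2/1.0290847 = 1.943475.
ρ_SOR = ω* − 1 = 1.943475 − 1 = 0.943475.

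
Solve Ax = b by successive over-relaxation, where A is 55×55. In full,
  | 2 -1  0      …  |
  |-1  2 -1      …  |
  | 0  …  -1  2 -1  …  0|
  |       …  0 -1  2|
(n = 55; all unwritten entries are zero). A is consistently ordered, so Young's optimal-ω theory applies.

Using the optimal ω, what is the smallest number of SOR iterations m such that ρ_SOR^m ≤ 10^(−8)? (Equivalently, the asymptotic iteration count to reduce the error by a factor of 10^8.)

spectrum of D⁻¹(L+U) = {cos(kπ/56) : 1≤k≤55}; ρ_J = cos(π/56) = 0.9984268.
√(1 − cos²(π/56)) = sin(π/56) ≈ 0.0560704.
ω* = 2/(1 + 0.0560704) = 2/1.0560704 = 1.8938131.
[ρ_SOR] ω* − 1 = 0.8938131.
Need (0.8938131)^m ≤ 10^(−8): m ≥ 8·ln10/|ln 0.8938131| = 18.4207/0.112259 = 164.091 ⇒ m = 165.

m = 165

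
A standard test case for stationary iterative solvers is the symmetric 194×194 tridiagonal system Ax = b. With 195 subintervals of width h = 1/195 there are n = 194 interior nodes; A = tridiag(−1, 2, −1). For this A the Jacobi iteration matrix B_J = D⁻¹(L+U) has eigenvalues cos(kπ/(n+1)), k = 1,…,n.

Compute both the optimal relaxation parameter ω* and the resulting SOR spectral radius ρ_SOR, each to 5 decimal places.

spectrum of D⁻¹(L+U) = {cos(kπ/195) : 1≤k≤194}; ρ_J = cos(π/195) = 0.99987.
√(1−ρ_J²) simplifies to sin(π/195) = 0.016110.
ω* = 2/(1 + 0.016110) = 2/1.016110 = 1.96829.
and ρ(B_{ω*}) = 1.96829 − 1 = 0.96829.

ω* = 1.96829, ρ_SOR = 0.96829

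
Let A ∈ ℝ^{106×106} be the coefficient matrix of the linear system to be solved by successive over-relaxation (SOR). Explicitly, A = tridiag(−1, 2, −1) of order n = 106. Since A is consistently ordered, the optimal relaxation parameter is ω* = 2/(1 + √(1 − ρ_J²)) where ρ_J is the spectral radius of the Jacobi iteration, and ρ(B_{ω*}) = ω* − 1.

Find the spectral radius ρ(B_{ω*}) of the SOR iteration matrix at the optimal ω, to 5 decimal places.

ρ_SOR = 0.94296

With n=106, ρ(Jacobi) = cos(π/107) = 0.99957.
root = sin(π/107) = 0.029356  (since 1−cos² = sin²).
So ω* = 2/1.029356 = 1.94296 (Young).
and ρ(B_{ω*}) = 1.94296 − 1 = 0.94296.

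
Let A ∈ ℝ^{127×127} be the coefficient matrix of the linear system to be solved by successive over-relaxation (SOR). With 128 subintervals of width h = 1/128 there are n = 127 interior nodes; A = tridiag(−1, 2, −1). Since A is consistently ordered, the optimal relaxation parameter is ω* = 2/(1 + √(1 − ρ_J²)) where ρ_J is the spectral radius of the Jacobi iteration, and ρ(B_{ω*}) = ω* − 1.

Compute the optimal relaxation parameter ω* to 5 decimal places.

ω* = 1.95209

With n=127, ρ(Jacobi) = cos(π/128) = 0.99970.
1 − cos²(π/128) = sin²(π/128) ⇒ √(1−ρ_J²) = sin(π/128) = 0.024541.
ω* = 2/(1+0.024541) = 1.95209
ρ_SOR = ω* − 1 = 1.95209 − 1 = 0.95209.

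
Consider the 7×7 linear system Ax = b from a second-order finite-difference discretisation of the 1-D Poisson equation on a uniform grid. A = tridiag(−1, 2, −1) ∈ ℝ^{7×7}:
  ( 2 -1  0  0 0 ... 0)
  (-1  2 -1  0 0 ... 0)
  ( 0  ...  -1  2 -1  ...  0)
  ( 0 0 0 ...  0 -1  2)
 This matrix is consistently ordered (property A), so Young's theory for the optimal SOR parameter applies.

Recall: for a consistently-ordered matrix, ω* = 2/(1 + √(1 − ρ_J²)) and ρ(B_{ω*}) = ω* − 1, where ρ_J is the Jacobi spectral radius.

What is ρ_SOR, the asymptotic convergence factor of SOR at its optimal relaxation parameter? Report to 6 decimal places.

With n=7, ρ(Jacobi) = cos(π/8) = 0.923880.
1 − cos²(π/8) = sin²(π/8) ⇒ √(1−ρ_J²) = sin(π/8) = 0.3826834.
ω* = 2/(1 + 0.3826834) = 2/1.3826834 = 1.446463.
ρ_SOR = ω* − 1 = 1.446463 − 1 = 0.446463.

ρ_SOR = 0.446463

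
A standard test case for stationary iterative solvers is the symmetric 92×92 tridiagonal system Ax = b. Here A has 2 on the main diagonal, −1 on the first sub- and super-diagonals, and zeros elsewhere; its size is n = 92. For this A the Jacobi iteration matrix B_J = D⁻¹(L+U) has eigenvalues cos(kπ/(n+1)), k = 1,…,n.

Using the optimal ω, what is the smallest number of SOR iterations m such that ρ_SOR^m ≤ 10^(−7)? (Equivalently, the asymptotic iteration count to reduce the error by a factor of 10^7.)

m = 239

With n=92, ρ(Jacobi) = cos(π/93) = 0.9994295.
√(1 − cos²(π/93)) = sin(π/93) ≈ 0.0337741.
ω* = 2 / (1 + 0.0337741) = 2 / 1.0337741 ≈ 1.9346586.
and ρ(B_{ω*}) = 1.9346586 − 1 = 0.9346586.
For 7 digits: m = 7·ln10 / (−ln 0.9346586) = 16.1181/0.067574 = 238.525; round up → m = 239.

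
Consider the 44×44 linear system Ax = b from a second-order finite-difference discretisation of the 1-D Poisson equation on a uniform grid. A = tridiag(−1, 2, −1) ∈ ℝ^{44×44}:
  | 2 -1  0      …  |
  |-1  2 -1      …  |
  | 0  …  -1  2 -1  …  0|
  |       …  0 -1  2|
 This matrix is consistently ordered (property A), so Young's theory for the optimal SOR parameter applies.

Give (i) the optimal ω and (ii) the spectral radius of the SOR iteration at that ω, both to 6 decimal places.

[ρ_J] n=44: ρ(B_J) = cos(π/(n+1)) = cos(π/45) = 0.997564.
root = sin(π/45) = 0.0697565  (since 1−cos² = sin²).
ω* = 2 / (1 + 0.0697565) = 2 / 1.0697565 ≈ 1.869584.
and ρ(B_{ω*}) = 1.869584 − 1 = 0.869584.

ω* = 1.869584, ρ_SOR = 0.869584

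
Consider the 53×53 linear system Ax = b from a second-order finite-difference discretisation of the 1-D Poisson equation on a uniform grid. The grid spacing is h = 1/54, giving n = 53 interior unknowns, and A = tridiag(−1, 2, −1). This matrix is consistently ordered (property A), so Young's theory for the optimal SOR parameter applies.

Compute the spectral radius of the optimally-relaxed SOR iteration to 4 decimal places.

B_J for the 53×53 system has eigenvalues cos(kπ/54); ρ_J = cos(π/54) = 0.9983.
√(1 − cos²(π/54)) = sin(π/54) ≈ 0.05814.
ω* = 2/(1 + 0.05814) = 2/1.05814 = 1.8901.
ρ(B_{ω*}) = ω*−1 = 0.8901

ρ_SOR = 0.8901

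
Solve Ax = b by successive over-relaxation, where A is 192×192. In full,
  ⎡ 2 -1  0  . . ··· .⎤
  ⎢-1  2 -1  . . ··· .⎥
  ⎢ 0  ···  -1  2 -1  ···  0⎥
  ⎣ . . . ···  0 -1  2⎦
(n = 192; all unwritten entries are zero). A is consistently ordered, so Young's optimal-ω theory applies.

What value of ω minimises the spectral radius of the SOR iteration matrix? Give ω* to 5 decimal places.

ω* = 1.96797

B_J for the 192×192 system has eigenvalues cos(kπ/193); ρ_J = cos(π/193) = 0.99987.
root = sin(π/193) = 0.016277  (since 1−cos² = sin²).
So ω* = 2/1.016277 = 1.96797 (Young).
At ω = 1.96797 every |λ(B_ω)| = ω−1, so ρ_SOR = 0.96797.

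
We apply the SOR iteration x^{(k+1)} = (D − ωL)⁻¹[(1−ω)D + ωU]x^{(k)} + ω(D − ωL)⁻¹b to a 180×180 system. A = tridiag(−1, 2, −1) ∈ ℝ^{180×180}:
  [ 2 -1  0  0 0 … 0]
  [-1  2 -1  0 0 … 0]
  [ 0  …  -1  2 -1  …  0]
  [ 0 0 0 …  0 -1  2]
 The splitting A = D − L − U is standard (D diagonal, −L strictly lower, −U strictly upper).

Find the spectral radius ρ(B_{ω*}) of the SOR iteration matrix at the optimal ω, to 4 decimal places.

½·tridiag(1,0,1) at n=180: λ_k = cos(kπ/181); max |λ| at k=1 ⇒ ρ_J = cos(π/181) ≈ 0.9998.
√(1−ρ_J²) = |sin(π/181)| = 0.01736
ω* = 2/(1 + 0.01736) = 2/1.01736 = 1.9659.
At ω = 1.9659 every |λ(B_ω)| = ω−1, so ρ_SOR = 0.9659.

ρ_SOR = 0.9659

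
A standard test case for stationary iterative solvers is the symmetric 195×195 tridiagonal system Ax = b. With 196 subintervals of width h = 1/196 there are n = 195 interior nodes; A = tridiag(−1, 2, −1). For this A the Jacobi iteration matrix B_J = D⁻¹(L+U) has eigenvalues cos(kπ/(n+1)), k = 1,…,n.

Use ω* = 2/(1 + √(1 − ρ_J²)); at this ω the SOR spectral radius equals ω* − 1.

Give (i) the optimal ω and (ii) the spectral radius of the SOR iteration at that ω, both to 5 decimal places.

[ρ_J] n=195: ρ(B_J) = cos(π/(n+1)) = cos(π/196) = 0.99987.
√(1−ρ_J²) simplifies to sin(π/196) = 0.016028.
[ω*] 2 ÷ (1 + 0.016028) = 2 ÷ 1.016028 = 1.96845.
[ρ_SOR] ω* − 1 = 0.96845.

ω* = 1.96845, ρ_SOR = 0.96845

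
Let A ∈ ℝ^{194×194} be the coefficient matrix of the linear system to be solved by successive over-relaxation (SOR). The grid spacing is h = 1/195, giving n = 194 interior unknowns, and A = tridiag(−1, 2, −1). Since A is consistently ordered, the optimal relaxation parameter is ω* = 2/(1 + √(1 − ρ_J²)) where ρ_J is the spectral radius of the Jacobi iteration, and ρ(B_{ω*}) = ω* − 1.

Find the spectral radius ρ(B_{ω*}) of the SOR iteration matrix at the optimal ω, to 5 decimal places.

ρ_SOR = 0.96829

With n=194, ρ(Jacobi) = cos(π/195) = 0.99987.
root = sin(π/195) = 0.016110  (since 1−cos² = sin²).
Then 2/(1+√(1−ρ_J²)) = 2/(1+0.016110); ω* = 2/1.016110 = 1.96829.
ρ(B_{ω*}) = ω*−1 = 0.96829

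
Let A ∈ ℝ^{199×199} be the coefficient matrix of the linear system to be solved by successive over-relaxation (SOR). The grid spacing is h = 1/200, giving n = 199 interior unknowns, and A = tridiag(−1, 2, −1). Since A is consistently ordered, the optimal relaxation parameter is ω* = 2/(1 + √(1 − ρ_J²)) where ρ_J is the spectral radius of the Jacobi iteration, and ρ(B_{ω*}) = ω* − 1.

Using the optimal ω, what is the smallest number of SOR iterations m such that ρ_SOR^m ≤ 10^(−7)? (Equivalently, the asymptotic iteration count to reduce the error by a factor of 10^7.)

m = 514

n=199: λ(B_J) = 1 − λ(A)/2 = cos(kπ/200); k=1 gives ρ_J = 0.9998766.
√(1 − cos²(π/200)) = sin(π/200) ≈ 0.0157073.
Then 2/(1+√(1−ρ_J²)) = 2/(1+0.0157073); ω* = 2/1.0157073 = 1.9690712.
At ω = 1.9690712 every |λ(B_ω)| = ω−1, so ρ_SOR = 0.9690712.
ρ_SOR^m ≤ 10^(−7) ⇔ m ≥ 7·ln10/(−ln 0.9690712) = 16.1181/0.0314172 = 513.034; m = ⌈513.034⌉ = 514.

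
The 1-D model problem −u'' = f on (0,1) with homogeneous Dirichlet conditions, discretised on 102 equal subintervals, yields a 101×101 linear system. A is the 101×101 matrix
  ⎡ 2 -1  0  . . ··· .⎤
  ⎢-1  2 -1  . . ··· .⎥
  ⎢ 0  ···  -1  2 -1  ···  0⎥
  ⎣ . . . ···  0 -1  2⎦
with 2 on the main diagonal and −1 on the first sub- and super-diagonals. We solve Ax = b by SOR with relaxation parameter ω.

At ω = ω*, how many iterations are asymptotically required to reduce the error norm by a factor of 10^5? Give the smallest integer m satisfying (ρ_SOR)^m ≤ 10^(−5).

spectrum of D⁻¹(L+U) = {cos(kπ/102) : 1≤k≤101}; ρ_J = cos(π/102) = 0.9995257.
√(1 − cos²(π/102)) = sin(π/102) ≈ 0.0307951.
So ω* = 2/1.0307951 = 1.9402498 (Young).
Hence ρ(B_{ω*}) = 1.9402498 − 1 = 0.9402498.
Need (0.9402498)^m ≤ 10^(−5): m ≥ 5·ln10/|ln 0.9402498| = 11.5129/0.0616097 = 186.868 ⇒ m = 187.

m = 187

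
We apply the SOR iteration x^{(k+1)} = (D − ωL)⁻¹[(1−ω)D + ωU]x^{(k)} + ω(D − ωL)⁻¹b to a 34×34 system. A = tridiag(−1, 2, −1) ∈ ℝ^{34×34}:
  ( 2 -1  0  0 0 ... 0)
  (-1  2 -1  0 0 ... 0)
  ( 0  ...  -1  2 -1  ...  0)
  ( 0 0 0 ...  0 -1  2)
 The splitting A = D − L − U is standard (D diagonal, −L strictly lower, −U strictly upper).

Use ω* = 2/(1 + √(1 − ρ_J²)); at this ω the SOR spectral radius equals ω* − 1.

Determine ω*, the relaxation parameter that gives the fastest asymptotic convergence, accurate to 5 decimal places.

ρ_J = max_k |cos(kπ/35)| = cos(π/35) = 0.99597
root = sin(π/35) = 0.089639  (since 1−cos² = sin²).
Young: ω* = 2/(1+√(1−ρ_J²)) = 2/(1+0.089639) = 2/1.089639 = 1.83547.
Hence ρ(B_{ω*}) = 1.83547 − 1 = 0.83547.

ω* = 1.83547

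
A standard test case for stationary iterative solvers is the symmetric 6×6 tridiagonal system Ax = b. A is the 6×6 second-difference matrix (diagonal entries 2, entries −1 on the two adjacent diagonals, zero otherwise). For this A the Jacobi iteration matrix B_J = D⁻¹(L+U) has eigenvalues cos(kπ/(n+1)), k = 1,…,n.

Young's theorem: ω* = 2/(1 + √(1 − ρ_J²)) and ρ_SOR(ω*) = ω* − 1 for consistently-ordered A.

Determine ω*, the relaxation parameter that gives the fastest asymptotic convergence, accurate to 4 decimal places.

ω* = 1.3948

ρ_J = max_k |cos(kπ/7)| = cos(π/7) = 0.9010
√(1 − cos²(π/7)) = sin(π/7) ≈ 0.43388.
[ω*] 2 ÷ (1 + 0.43388) = 2 ÷ 1.43388 = 1.3948.
Hence ρ(B_{ω*}) = 1.3948 − 1 = 0.3948.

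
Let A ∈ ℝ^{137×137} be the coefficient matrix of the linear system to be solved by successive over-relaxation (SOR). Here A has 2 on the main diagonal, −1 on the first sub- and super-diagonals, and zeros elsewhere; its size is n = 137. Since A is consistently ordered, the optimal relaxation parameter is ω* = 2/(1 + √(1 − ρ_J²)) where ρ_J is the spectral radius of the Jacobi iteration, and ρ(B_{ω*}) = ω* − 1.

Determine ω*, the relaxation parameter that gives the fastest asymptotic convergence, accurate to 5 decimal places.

ω* = 1.95549

ρ_J = max_k |cos(kπ/138)| = cos(π/138) = 0.99974
√(1 − cos²(π/138)) = sin(π/138) ≈ 0.022763.
ω* = 2/(1 + 0.022763) = 2/1.022763 = 1.95549.
ρ(B_{ω*}) = ω*−1 = 0.95549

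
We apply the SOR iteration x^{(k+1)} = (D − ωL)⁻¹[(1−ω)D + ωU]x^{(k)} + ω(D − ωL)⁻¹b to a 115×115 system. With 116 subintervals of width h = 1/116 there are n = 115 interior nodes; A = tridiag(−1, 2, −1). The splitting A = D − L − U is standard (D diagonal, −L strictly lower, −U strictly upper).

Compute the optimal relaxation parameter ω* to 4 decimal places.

n=115: λ(B_J) = 1 − λ(A)/2 = cos(kπ/116); k=1 gives ρ_J = 0.9996.
root = sin(π/116) = 0.02708  (since 1−cos² = sin²).
Young: ω* = 2/(1+√(1−ρ_J²)) = 2/(1+0.02708) = 2/1.02708 = 1.9473.
Hence ρ(B_{ω*}) = 1.9473 − 1 = 0.9473.

ω* = 1.9473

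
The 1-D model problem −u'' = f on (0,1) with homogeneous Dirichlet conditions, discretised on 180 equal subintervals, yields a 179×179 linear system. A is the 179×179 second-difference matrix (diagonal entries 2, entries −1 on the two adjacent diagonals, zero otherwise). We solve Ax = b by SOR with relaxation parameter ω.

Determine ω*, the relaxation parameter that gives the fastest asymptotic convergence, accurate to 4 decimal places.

n=179: λ(B_J) = 1 − λ(A)/2 = cos(kπ/180); k=1 gives ρ_J = 0.9998.
1 − cos²(π/180) = sin²(π/180) ⇒ √(1−ρ_J²) = sin(π/180) = 0.01745.
ω* = 2/(1 + 0.01745) = 2/1.01745 = 1.9657.
ρ_SOR = ω* − 1 ≈ 0.9657.

ω* = 1.9657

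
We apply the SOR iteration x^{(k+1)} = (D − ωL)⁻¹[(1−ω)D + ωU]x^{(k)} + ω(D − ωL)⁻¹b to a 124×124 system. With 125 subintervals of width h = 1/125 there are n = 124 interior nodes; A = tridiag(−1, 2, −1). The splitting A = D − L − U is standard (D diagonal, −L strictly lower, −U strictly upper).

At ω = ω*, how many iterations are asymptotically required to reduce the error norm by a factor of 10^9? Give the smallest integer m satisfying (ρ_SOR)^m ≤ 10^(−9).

[ρ_J] n=124: ρ(B_J) = cos(π/(n+1)) = cos(π/125) = 0.9996842.
√(1−ρ_J²) simplifies to sin(π/125) = 0.0251301.
Then 2/(1+√(1−ρ_J²)) = 2/(1+0.0251301); ω* = 2/1.0251301 = 1.9509719.
ρ_SOR = ω* − 1 ≈ 0.9509719.
(0.9509719)^m ≤ 10^{−9}  ⇒  m·ln(0.9509719) ≤ −9·ln10  ⇒  m ≥ 412.233  ⇒  m = 413

m = 413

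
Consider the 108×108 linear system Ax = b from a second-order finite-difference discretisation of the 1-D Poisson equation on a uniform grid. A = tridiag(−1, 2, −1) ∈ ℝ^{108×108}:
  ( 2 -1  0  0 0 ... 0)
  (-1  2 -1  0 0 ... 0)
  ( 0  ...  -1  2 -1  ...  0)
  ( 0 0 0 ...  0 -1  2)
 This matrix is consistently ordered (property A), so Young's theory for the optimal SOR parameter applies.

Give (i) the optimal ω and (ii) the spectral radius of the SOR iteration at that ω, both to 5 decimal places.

ω* = 1.94398, ρ_SOR = 0.94398

With n=108, ρ(Jacobi) = cos(π/109) = 0.99958.
√(1−ρ_J²) = |sin(π/109)| = 0.028818
Young: ω* = 2/(1+√(1−ρ_J²)) = 2/(1+0.028818) = 2/1.028818 = 1.94398.
ρ_SOR = ω* − 1 = 1.94398 − 1 = 0.94398.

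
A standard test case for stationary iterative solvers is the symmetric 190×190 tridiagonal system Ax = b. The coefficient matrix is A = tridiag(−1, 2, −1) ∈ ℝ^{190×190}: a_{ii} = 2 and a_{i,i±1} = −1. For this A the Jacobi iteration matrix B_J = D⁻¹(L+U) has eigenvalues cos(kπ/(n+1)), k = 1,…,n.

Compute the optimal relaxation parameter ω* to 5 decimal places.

ω* = 1.96764

n=190: λ(B_J) = 1 − λ(A)/2 = cos(kπ/191); k=1 gives ρ_J = 0.99986.
root = sin(π/191) = 0.016447  (since 1−cos² = sin²).
ω* = 2 / (1 + 0.016447) = 2 / 1.016447 ≈ 1.96764.
ρ(B_{ω*}) = ω*−1 = 0.96764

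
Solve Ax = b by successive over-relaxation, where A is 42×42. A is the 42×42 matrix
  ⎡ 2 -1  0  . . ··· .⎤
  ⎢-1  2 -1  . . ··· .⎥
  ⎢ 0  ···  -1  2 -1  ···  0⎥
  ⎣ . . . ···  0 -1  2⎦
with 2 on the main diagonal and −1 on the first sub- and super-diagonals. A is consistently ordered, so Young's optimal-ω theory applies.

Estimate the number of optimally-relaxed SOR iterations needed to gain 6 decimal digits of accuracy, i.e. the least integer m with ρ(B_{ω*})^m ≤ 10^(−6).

½·tridiag(1,0,1) at n=42: λ_k = cos(kπ/43); max |λ| at k=1 ⇒ ρ_J = cos(π/43) ≈ 0.9973323.
√(1−ρ_J²) simplifies to sin(π/43) = 0.0729953.
ω* = 2/(1 + 0.0729953) = 2/1.0729953 = 1.8639411.
and ρ(B_{ω*}) = 1.8639411 − 1 = 0.8639411.
(0.8639411)^m ≤ 10^{−6}  ⇒  m·ln(0.8639411) ≤ −6·ln10  ⇒  m ≥ 94.464  ⇒  m = 95

m = 95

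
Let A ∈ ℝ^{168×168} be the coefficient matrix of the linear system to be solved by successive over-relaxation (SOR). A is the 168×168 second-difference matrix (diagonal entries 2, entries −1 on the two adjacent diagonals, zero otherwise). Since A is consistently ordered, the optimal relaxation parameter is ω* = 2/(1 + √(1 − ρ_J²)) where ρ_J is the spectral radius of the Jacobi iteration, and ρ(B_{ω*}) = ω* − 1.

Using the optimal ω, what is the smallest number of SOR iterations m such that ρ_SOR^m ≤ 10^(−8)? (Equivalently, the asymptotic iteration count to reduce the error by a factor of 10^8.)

B_J for the 168×168 system has eigenvalues cos(kπ/169); ρ_J = cos(π/169) = 0.9998272.
√(1−ρ_J²) simplifies to sin(π/169) = 0.0185882.
ω* = 2/(1 + 0.0185882) = 2/1.0185882 = 1.9635020.
At ω = 1.9635020 every |λ(B_ω)| = ω−1, so ρ_SOR = 0.9635020.
(0.9635020)^m ≤ 10^{−8}  ⇒  m·ln(0.9635020) ≤ −8·ln10  ⇒  m ≥ 495.437  ⇒  m = 496

m = 496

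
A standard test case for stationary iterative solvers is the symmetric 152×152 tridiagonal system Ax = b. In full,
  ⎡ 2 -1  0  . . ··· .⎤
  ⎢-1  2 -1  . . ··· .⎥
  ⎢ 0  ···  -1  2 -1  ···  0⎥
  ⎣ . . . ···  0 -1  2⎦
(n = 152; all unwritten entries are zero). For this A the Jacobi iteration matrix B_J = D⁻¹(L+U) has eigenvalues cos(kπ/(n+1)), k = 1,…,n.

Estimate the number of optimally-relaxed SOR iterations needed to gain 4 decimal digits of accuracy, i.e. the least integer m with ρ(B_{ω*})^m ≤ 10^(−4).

m = 225

n=152: λ(B_J) = 1 − λ(A)/2 = cos(kπ/153); k=1 gives ρ_J = 0.9997892.
√(1−ρ_J²) simplifies to sin(π/153) = 0.0205318.
So ω* = 2/1.0205318 = 1.9597625 (Young).
Hence ρ(B_{ω*}) = 1.9597625 − 1 = 0.9597625.
(0.9597625)^m ≤ 10^{−4}  ⇒  m·ln(0.9597625) ≤ −4·ln10  ⇒  m ≥ 224.263  ⇒  m = 225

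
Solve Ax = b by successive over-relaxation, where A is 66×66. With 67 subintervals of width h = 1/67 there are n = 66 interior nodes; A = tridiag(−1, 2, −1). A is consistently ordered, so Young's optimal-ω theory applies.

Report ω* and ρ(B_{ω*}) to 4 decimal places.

ω* = 1.9105, ρ_SOR = 0.9105

½·tridiag(1,0,1) at n=66: λ_k = cos(kπ/67); max |λ| at k=1 ⇒ ρ_J = cos(π/67) ≈ 0.9989.
√(1−ρ_J²) simplifies to sin(π/67) = 0.04687.
ω* = 2/(1+0.04687) = 1.9105
Hence ρ(B_{ω*}) = 1.9105 − 1 = 0.9105.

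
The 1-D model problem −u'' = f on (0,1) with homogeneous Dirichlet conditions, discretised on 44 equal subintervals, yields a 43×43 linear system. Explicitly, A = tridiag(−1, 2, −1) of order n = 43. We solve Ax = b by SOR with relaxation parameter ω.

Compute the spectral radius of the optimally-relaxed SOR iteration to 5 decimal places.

ρ_J = max_k |cos(kπ/44)| = cos(π/44) = 0.99745
√(1 − cos²(π/44)) = sin(π/44) ≈ 0.071339.
[ω*] 2 ÷ (1 + 0.071339) = 2 ÷ 1.071339 = 1.86682.
At ω = 1.86682 every |λ(B_ω)| = ω−1, so ρ_SOR = 0.86682.

ρ_SOR = 0.86682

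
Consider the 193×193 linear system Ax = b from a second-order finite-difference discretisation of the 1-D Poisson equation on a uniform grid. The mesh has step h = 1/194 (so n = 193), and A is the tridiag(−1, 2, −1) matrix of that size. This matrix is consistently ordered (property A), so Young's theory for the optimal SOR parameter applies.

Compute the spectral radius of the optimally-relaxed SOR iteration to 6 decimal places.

ρ_SOR = 0.968130

[ρ_J] n=193: ρ(B_J) = cos(π/(n+1)) = cos(π/194) = 0.999869.
1 − cos²(π/194) = sin²(π/194) ⇒ √(1−ρ_J²) = sin(π/194) = 0.0161931.
So ω* = 2/1.0161931 = 1.968130 (Young).
Hence ρ(B_{ω*}) = 1.968130 − 1 = 0.968130.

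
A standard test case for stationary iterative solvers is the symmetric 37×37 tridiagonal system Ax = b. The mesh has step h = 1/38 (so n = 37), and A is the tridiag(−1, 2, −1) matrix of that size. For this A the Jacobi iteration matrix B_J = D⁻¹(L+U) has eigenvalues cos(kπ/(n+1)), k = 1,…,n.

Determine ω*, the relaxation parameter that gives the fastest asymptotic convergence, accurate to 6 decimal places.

B_J for the 37×37 system has eigenvalues cos(kπ/38); ρ_J = cos(π/38) = 0.996584.
root = sin(π/38) = 0.0825793  (since 1−cos² = sin²).
So ω* = 2/1.0825793 = 1.847440 (Young).
[ρ_SOR] ω* − 1 = 0.847440.

ω* = 1.847440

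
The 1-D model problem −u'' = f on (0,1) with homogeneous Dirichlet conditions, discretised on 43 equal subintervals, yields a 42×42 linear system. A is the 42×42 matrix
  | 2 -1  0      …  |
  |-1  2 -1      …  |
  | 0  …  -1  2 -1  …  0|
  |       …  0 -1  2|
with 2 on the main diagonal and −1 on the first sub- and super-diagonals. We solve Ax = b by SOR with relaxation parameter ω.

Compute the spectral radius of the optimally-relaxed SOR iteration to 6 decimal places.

ρ_SOR = 0.863941

½·tridiag(1,0,1) at n=42: λ_k = cos(kπ/43); max |λ| at k=1 ⇒ ρ_J = cos(π/43) ≈ 0.997332.
1 − cos²(π/43) = sin²(π/43) ⇒ √(1−ρ_J²) = sin(π/43) = 0.0729953.
So ω* = 2/1.0729953 = 1.863941 (Young).
ρ_SOR = ω* − 1 = 1.863941 − 1 = 0.863941.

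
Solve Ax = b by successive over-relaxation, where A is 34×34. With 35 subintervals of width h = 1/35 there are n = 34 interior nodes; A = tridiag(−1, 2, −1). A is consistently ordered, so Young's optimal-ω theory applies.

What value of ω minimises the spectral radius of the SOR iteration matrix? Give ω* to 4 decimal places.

ω* = 1.8355

With n=34, ρ(Jacobi) = cos(π/35) = 0.9960.
√(1 − cos²(π/35)) = sin(π/35) ≈ 0.08964.
[ω*] 2 ÷ (1 + 0.08964) = 2 ÷ 1.08964 = 1.8355.
At ω = 1.8355 every |λ(B_ω)| = ω−1, so ρ_SOR = 0.8355.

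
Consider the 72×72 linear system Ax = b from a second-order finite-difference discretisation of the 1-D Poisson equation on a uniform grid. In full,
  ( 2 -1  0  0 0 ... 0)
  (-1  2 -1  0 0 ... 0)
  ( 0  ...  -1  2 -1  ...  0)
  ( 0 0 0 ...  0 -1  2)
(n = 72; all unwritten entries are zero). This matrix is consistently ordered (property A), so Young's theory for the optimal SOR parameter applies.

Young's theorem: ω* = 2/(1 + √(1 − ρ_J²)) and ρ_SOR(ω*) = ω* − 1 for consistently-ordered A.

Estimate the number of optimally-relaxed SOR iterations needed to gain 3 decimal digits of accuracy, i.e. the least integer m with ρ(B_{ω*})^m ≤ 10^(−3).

½·tridiag(1,0,1) at n=72: λ_k = cos(kπ/73); max |λ| at k=1 ⇒ ρ_J = cos(π/73) ≈ 0.9990741.
√(1−ρ_J²) simplifies to sin(π/73) = 0.0430222.
ω* = 2/(1 + 0.0430222) = 2/1.0430222 = 1.9175047.
At ω = 1.9175047 every |λ(B_ω)| = ω−1, so ρ_SOR = 0.9175047.
(0.9175047)^m ≤ 10^{−3}  ⇒  m·ln(0.9175047) ≤ −3·ln10  ⇒  m ≥ 80.232  ⇒  m = 81

m = 81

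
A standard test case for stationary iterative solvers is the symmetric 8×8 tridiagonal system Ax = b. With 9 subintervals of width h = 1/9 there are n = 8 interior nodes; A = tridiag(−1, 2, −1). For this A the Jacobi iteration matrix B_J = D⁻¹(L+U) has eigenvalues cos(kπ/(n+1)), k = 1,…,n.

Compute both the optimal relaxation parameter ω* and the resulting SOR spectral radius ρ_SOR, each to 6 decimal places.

With n=8, ρ(Jacobi) = cos(π/9) = 0.939693.
√(1−ρ_J²) = |sin(π/9)| = 0.3420201
So ω* = 2/1.3420201 = 1.490291 (Young).
ρ_SOR = ω* − 1 = 1.490291 − 1 = 0.490291.

ω* = 1.490291, ρ_SOR = 0.490291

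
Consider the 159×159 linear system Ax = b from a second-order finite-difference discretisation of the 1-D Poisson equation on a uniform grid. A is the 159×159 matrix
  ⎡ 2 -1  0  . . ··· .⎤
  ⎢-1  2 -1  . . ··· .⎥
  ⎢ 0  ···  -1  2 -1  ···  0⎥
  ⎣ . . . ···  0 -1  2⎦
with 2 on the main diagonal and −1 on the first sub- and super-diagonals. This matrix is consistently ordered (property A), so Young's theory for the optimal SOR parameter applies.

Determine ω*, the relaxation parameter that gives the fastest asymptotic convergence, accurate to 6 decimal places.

ω* = 1.961489

ρ_J = max_k |cos(kπ/160)| = cos(π/160) = 0.999807
√(1−ρ_J²) simplifies to sin(π/160) = 0.0196337.
So ω* = 2/1.0196337 = 1.961489 (Young).
ρ(B_{ω*}) = ω*−1 = 0.961489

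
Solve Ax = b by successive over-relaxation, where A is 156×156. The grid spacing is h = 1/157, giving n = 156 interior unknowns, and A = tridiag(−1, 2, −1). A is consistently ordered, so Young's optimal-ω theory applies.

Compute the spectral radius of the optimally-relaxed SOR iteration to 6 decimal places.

ρ_SOR = 0.960767

n=156: λ(B_J) = 1 − λ(A)/2 = cos(kπ/157); k=1 gives ρ_J = 0.999800.
√(1−ρ_J²) simplifies to sin(π/157) = 0.0200088.
Young: ω* = 2/(1+√(1−ρ_J²)) = 2/(1+0.0200088) = 2/1.0200088 = 1.960767.
At ω = 1.960767 every |λ(B_ω)| = ω−1, so ρ_SOR = 0.960767.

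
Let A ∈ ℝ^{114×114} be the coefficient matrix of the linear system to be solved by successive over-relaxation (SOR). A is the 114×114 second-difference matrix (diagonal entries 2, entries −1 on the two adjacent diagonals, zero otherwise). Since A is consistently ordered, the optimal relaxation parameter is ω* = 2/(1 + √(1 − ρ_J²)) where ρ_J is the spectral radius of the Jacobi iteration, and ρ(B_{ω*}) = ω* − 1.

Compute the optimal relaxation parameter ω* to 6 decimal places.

spectrum of D⁻¹(L+U) = {cos(kπ/115) : 1≤k≤114}; ρ_J = cos(π/115) = 0.999627.
√(1−ρ_J²) simplifies to sin(π/115) = 0.0273148.
Young: ω* = 2/(1+√(1−ρ_J²)) = 2/(1+0.0273148) = 2/1.0273148 = 1.946823.
ρ(B_{ω*}) = ω*−1 = 0.946823

ω* = 1.946823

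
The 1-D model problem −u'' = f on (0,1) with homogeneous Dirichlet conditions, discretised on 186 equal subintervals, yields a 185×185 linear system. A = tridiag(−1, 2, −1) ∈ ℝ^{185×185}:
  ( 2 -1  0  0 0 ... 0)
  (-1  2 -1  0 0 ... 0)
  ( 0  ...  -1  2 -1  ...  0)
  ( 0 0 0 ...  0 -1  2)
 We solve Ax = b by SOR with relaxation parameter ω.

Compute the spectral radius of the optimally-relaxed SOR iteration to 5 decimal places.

ρ_SOR = 0.96678

ρ_J = max_k |cos(kπ/186)| = cos(π/186) = 0.99986
√(1−ρ_J²) simplifies to sin(π/186) = 0.016889.
Then 2/(1+√(1−ρ_J²)) = 2/(1+0.016889); ω* = 2/1.016889 = 1.96678.
[ρ_SOR] ω* − 1 = 0.96678.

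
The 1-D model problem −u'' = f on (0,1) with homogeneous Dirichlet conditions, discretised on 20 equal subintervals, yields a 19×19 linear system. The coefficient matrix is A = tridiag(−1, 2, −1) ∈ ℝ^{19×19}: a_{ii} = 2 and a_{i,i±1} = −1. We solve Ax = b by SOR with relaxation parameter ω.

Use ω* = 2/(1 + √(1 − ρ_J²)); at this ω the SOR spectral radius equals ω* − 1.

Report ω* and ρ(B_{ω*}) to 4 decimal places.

ω* = 1.7295, ρ_SOR = 0.7295

spectrum of D⁻¹(L+U) = {cos(kπ/20) : 1≤k≤19}; ρ_J = cos(π/20) = 0.9877.
√(1−ρ_J²) = |sin(π/20)| = 0.15643
So ω* = 2/1.15643 = 1.7295 (Young).
and ρ(B_{ω*}) = 1.7295 − 1 = 0.7295.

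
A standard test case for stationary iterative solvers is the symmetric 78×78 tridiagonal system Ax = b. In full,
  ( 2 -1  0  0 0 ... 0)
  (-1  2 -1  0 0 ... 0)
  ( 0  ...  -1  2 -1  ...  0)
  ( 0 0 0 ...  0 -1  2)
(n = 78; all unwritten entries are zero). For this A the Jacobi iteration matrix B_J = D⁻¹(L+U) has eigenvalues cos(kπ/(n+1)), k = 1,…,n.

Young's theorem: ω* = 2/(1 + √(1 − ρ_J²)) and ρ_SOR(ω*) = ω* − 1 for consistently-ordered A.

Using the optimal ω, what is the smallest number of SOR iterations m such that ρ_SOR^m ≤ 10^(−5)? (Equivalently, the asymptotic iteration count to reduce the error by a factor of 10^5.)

ρ_J = max_k |cos(kπ/79)| = cos(π/79) = 0.9992094
√(1 − cos²(π/79)) = sin(π/79) ≈ 0.0397565.
ω* = 2/(1 + 0.0397565) = 2/1.0397565 = 1.9235273.
Hence ρ(B_{ω*}) = 1.9235273 − 1 = 0.9235273.
5·ln10 = 11.5129; −ln(0.9235273) = 0.0795549; m = ⌈11.5129/0.0795549⌉ = ⌈144.716⌉ = 145.

m = 145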